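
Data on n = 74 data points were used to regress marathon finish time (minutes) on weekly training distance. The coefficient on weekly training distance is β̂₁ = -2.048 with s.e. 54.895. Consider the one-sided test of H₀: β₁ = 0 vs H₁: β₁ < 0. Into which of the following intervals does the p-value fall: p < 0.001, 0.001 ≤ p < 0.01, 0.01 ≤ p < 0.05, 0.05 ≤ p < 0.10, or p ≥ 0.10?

p ≥ 0.10

t = -2.048 / 54.895 = -0.037.
df = n − 2 = 74 − 2 = 72.
One-sided p = P(T_{72} < t) ≈ 0.4852.
So p ≥ 0.10.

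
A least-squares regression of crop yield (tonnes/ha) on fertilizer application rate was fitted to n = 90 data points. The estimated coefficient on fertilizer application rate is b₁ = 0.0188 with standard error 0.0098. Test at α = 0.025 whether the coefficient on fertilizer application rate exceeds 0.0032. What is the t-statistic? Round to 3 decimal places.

H₀: β₁ = 0.0032 vs H₁: β₁ > 0.0032.
t = (b₁ − β₁⁰)/SE = (0.0188 − 0.0032) / 0.0098 = 1.592.
df = n − 2 = 90 − 2 = 88.
One-sided p ≈ 0.0575, which is ≥ 0.025, so fail to reject H₀.
The data do not give significant evidence that the true slope on fertilizer application rate exceeds 0.0032 tonnes/ha per unit.

t = 1.592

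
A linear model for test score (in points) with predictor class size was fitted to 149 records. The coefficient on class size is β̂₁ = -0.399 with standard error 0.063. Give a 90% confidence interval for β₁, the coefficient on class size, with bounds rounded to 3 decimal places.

(-0.503, -0.295)

df = n − 2 = 149 − 2 = 147.
t* = t_{0.05, 147} = 1.655285.
Margin = t* × SE = 1.655285 × 0.063 = 0.10428.
CI: -0.399 ± 0.10428 → (-0.503, -0.295).
With 90% confidence, each one-unit increase in class size is associated with a change of between -0.503 and -0.295 points in test score.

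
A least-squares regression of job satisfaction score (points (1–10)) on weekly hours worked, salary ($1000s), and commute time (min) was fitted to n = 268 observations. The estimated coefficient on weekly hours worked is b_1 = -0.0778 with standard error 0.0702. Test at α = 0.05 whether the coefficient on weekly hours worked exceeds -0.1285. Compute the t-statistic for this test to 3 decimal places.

t = 0.722

H₀: β₁ = -0.1285 vs H₁: β₁ > -0.1285.
t = (b_1 − β₁⁰)/SE = (-0.0778 − (-0.1285)) / 0.0702 = 0.722.
df = n − k − 1 = 268 − 3 − 1 = 264.
One-sided p ≈ 0.2354, which is ≥ 0.05, so fail to reject H₀.
The data do not give significant evidence that the true slope on weekly hours worked exceeds -0.1285 points (1–10) per unit, holding the other predictors fixed.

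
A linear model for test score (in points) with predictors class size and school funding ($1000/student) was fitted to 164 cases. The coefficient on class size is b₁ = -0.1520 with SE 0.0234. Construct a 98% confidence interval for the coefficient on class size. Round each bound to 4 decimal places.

df = n − k − 1 = 164 − 2 − 1 = 161.
t* = t_{0.01, 161} = 2.349732.
Margin = t* × SE = 2.349732 × 0.0234 = 0.054984.
CI: -0.1520 ± 0.054984 → (-0.2070, -0.0970).
With 98% confidence, each one-unit increase in class size is associated with a change of between -0.2070 and -0.0970 points in test score, holding the other predictors fixed.

(-0.2070, -0.0970)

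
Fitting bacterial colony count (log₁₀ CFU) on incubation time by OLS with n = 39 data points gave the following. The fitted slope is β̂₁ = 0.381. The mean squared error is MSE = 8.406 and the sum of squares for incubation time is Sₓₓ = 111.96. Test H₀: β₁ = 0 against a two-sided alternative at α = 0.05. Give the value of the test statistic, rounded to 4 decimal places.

SE(β̂₁) = √(MSE/Sₓₓ) = √(8.406/111.96) = 0.274008.
t = 0.381 / 0.274008 = 1.3905.
df = n − 2 = 37.
Two-sided p ≈ 0.1727, which is ≥ 0.05, so fail to reject H₀.
The data do not give significant evidence of an association between incubation time and bacterial colony count.

t = 1.3905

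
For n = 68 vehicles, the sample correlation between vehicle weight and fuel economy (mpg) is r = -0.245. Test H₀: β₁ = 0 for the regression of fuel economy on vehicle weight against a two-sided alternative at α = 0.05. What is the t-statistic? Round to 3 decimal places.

t = -2.053

t = r·√(n − 2)/√(1 − r²) = -0.245·√66/√0.939975 = -2.053.
df = n − 2 = 66.
Two-sided p ≈ 0.0440, which is < 0.05, so reject H₀.
There is evidence of a linear association between vehicle weight and fuel economy.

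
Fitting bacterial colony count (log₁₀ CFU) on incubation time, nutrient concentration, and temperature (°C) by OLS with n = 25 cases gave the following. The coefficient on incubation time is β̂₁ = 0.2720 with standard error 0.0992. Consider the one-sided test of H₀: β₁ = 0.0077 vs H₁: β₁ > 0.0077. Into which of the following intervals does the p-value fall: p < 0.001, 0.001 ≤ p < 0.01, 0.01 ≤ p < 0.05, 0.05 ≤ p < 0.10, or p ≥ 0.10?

t = (0.2720 − 0.0077) / 0.0992 = 2.664.
df = n − k − 1 = 25 − 3 − 1 = 21.
One-sided p = P(T_{21} > t) ≈ 0.0073.
So 0.001 ≤ p < 0.01.

0.001 ≤ p < 0.01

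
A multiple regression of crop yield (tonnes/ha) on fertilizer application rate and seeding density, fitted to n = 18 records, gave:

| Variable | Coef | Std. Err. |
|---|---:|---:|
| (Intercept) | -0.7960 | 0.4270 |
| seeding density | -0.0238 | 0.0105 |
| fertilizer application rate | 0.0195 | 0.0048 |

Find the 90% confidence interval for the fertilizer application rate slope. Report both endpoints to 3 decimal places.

(0.011, 0.028)

Read off: b = 0.0195, SE = 0.0048 for fertilizer application rate.
df = n − k − 1 = 18 − 2 − 1 = 15.
t* = t_{0.05, 15} = 1.75305.
Margin = t* × SE = 1.75305 × 0.0048 = 0.00841.
CI: 0.0195 ± 0.00841 → (0.011, 0.028).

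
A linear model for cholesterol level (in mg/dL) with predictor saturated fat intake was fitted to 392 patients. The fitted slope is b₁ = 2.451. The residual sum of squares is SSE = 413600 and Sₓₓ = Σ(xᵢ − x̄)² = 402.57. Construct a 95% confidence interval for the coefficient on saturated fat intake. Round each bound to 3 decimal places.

MSE = SSE/(n − 2) = 413600/390 = 1060.51.
SE(b₁) = √(MSE/Sₓₓ) = √(1060.51/402.57) = 1.62307.
df = n − 2 = 390.
t* = t_{0.025, 390} = 1.966065.
Margin = t* × SE = 1.966065 × 1.62307 = 3.19106.
CI: 2.451 ± 3.19106 → (-0.740, 5.642).
With 95% confidence, each one-unit increase in saturated fat intake is associated with a change of between -0.740 and 5.642 mg/dL in cholesterol level.

(-0.740, 5.642)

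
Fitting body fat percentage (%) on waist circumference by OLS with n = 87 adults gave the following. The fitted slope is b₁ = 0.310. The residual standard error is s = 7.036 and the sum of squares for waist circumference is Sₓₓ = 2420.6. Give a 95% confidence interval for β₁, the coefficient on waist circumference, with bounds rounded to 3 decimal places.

(0.026, 0.594)

SE(b₁) = s/√Sₓₓ = 7.036/√2420.6 = 0.143009.
df = n − 2 = 85.
t* = t_{0.025, 85} = 1.988268.
Margin = t* × SE = 1.988268 × 0.143009 = 0.28434.
CI: 0.310 ± 0.28434 → (0.026, 0.594).
With 95% confidence, each one-unit increase in waist circumference is associated with a change of between 0.026 and 0.594 % in body fat percentage.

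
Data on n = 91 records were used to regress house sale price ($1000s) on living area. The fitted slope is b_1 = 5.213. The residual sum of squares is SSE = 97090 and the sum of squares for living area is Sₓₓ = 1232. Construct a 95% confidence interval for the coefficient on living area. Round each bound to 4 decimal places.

MSE = SSE/(n − 2) = 97090/89 = 1090.9.
SE(b_1) = √(MSE/Sₓₓ) = √(1090.9/1232) = 0.940994.
df = n − 2 = 89.
t* = t_{0.025, 89} = 1.986979.
Margin = t* × SE = 1.986979 × 0.940994 = 1.869735.
CI: 5.213 ± 1.869735 → (3.3433, 7.0827).
With 95% confidence, each one-unit increase in living area is associated with a change of between 3.3433 and 7.0827 $1000s in house sale price.

(3.3433, 7.0827)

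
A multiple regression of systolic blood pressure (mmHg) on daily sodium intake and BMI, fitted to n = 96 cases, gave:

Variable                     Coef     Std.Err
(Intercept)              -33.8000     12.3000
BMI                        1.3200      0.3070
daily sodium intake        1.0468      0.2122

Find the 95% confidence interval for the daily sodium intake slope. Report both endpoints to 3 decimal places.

Read off: b = 1.0468, SE = 0.2122 for daily sodium intake.
df = n − k − 1 = 96 − 2 − 1 = 93.
t* = t_{0.025, 93} = 1.985802.
Margin = t* × SE = 1.985802 × 0.2122 = 0.42139.
CI: 1.0468 ± 0.42139 → (0.625, 1.468).

(0.625, 1.468)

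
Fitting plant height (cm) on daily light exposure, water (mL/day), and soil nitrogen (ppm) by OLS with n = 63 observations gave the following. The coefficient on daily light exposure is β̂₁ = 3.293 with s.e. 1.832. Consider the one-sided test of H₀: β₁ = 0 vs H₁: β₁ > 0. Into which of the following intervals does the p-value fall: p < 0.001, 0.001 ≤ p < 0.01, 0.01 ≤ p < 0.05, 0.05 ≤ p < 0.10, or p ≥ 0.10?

0.01 ≤ p < 0.05

t = 3.293 / 1.832 = 1.797.
df = n − k − 1 = 63 − 3 − 1 = 59.
One-sided p = P(T_{59} > t) ≈ 0.0387.
So 0.01 ≤ p < 0.05.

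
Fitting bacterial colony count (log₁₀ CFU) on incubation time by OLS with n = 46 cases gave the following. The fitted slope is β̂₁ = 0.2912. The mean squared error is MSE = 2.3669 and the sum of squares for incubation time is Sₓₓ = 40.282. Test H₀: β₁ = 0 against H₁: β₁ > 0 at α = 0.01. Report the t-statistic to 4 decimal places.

t = 1.2013

SE(β̂₁) = √(MSE/Sₓₓ) = √(2.3669/40.282) = 0.242401.
t = 0.2912 / 0.242401 = 1.2013.
df = n − 2 = 44.
One-sided p ≈ 0.1180, which is ≥ 0.01, so fail to reject H₀.
The data do not give significant evidence that the true slope on incubation time is positive.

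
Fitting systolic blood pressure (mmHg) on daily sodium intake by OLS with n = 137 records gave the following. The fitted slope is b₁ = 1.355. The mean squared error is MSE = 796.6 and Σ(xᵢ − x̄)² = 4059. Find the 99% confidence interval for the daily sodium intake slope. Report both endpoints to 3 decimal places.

SE(b₁) = √(MSE/Sₓₓ) = √(796.6/4059) = 0.443007.
df = n − 2 = 135.
t* = t_{0.005, 135} = 2.612738.
Margin = t* × SE = 2.612738 × 0.443007 = 1.15746.
CI: 1.355 ± 1.15746 → (0.198, 2.512).
With 99% confidence, each one-unit increase in daily sodium intake is associated with a change of between 0.198 and 2.512 mmHg in systolic blood pressure.

(0.198, 2.512)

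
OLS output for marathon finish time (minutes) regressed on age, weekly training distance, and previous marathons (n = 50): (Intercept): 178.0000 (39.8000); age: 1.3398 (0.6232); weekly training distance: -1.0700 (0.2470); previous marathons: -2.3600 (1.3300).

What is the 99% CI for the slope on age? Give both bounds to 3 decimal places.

Read off: b = 1.3398, SE = 0.6232 for age.
df = n − k − 1 = 50 − 3 − 1 = 46.
t* = t_{0.005, 46} = 2.687013.
Margin = t* × SE = 2.687013 × 0.6232 = 1.67455.
CI: 1.3398 ± 1.67455 → (-0.335, 3.014).

(-0.335, 3.014)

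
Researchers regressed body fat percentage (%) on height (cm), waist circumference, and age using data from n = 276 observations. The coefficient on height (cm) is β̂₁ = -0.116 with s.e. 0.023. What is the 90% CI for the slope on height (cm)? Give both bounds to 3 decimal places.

(-0.154, -0.078)

df = n − k − 1 = 276 − 3 − 1 = 272.
t* = t_{0.05, 272} = 1.650475.
Margin = t* × SE = 1.650475 × 0.023 = 0.03796.
CI: -0.116 ± 0.03796 → (-0.154, -0.078).
With 90% confidence, each one-unit increase in height (cm) is associated with a change of between -0.154 and -0.078 % in body fat percentage, holding the other predictors fixed.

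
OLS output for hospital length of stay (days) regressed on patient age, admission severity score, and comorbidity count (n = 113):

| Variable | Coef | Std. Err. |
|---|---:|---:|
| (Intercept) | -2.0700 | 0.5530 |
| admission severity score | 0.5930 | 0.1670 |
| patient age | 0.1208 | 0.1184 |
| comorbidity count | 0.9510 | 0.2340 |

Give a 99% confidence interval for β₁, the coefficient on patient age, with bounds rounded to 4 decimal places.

Read off: b = 0.1208, SE = 0.1184 for patient age.
df = n − k − 1 = 113 − 3 − 1 = 109.
t* = t_{0.005, 109} = 2.621688.
Margin = t* × SE = 2.621688 × 0.1184 = 0.310408.
CI: 0.1208 ± 0.310408 → (-0.1896, 0.4312).

(-0.1896, 0.4312)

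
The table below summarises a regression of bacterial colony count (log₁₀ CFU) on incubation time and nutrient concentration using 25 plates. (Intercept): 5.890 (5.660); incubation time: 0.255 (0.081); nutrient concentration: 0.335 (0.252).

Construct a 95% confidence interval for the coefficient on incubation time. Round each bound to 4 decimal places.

Read off: b = 0.255, SE = 0.081 for incubation time.
df = n − k − 1 = 25 − 2 − 1 = 22.
t* = t_{0.025, 22} = 2.073873.
Margin = t* × SE = 2.073873 × 0.081 = 0.167984.
CI: 0.255 ± 0.167984 → (0.0870, 0.4230).

(0.0870, 0.4230)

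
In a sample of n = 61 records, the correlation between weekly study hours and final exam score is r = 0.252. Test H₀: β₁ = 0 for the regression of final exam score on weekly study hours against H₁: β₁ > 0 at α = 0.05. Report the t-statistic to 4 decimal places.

t = r·√(n − 2)/√(1 − r²) = 0.252·√59/√0.936496 = 2.0002.
df = n − 2 = 59.
One-sided p ≈ 0.0250, which is < 0.05, so reject H₀.
There is evidence of a linear association between weekly study hours and final exam score.

t = 2.0002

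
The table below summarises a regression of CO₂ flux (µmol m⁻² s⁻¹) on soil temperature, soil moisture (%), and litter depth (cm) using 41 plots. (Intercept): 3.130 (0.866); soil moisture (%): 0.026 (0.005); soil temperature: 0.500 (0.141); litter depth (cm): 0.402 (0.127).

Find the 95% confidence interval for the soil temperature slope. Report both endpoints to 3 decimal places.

(0.214, 0.786)

Read off: b = 0.500, SE = 0.141 for soil temperature.
df = n − k − 1 = 41 − 3 − 1 = 37.
t* = t_{0.025, 37} = 2.026192.
Margin = t* × SE = 2.026192 × 0.141 = 0.28569.
CI: 0.500 ± 0.28569 → (0.214, 0.786).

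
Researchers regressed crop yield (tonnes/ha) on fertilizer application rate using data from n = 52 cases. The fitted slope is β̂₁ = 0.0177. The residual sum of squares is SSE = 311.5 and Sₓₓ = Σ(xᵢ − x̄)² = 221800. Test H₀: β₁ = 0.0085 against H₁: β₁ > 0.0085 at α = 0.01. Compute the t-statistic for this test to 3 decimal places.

t = 1.736

MSE = SSE/(n − 2) = 311.5/50 = 6.23.
SE(β̂₁) = √(MSE/Sₓₓ) = √(6.23/221800) = 0.00529985.
t = (0.0177 − 0.0085) / 0.00529985 = 1.736.
df = n − 2 = 50.
One-sided p ≈ 0.0444, which is ≥ 0.01, so fail to reject H₀.
The data do not give significant evidence that the true slope on fertilizer application rate exceeds 0.0085 tonnes/ha per unit.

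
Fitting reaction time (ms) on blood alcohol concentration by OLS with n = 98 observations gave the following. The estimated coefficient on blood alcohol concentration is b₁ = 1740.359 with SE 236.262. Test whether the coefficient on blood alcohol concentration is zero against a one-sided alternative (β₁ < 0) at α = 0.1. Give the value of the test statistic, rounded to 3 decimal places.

t = 7.366

H₀: β₁ = 0 vs H₁: β₁ < 0.
t = (b₁ − β₁⁰)/SE = 1740.359 / 236.262 = 7.366.
df = n − 2 = 98 − 2 = 96.
One-sided p ≈ 1.0000, which is ≥ 0.1, so fail to reject H₀.
The data do not give significant evidence that the true slope on blood alcohol concentration is negative.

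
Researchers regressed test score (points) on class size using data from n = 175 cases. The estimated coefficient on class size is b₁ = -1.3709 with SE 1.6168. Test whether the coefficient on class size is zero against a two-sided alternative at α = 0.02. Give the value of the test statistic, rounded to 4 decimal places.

H₀: β₁ = 0 vs H₁: β₁ ≠ 0.
t = (b₁ − β₁⁰)/SE = -1.3709 / 1.6168 = -0.8479.
df = n − 2 = 175 − 2 = 173.
Two-sided p ≈ 0.3977, which is ≥ 0.02, so fail to reject H₀.
The data do not give significant evidence of an association between class size and test score.

t = -0.8479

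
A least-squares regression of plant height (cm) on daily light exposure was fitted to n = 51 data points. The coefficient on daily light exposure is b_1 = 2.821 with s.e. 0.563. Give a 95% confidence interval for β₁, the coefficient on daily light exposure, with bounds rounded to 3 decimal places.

(1.690, 3.952)

df = n − 2 = 51 − 2 = 49.
t* = t_{0.025, 49} = 2.009575.
Margin = t* × SE = 2.009575 × 0.563 = 1.13139.
CI: 2.821 ± 1.13139 → (1.690, 3.952).
With 95% confidence, each one-unit increase in daily light exposure is associated with a change of between 1.690 and 3.952 cm in plant height.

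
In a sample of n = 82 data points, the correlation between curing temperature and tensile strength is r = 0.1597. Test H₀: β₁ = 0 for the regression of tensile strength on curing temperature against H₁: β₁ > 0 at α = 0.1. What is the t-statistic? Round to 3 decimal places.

t = r·√(n − 2)/√(1 − r²) = 0.1597·√80/√0.974496 = 1.447.
df = n − 2 = 80.
One-sided p ≈ 0.0759, which is < 0.1, so reject H₀.
There is evidence of a linear association between curing temperature and tensile strength.

t = 1.447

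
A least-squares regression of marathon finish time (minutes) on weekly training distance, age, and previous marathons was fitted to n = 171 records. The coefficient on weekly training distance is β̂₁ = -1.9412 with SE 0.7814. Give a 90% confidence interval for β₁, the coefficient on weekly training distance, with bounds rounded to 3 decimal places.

(-3.234, -0.649)

df = n − k − 1 = 171 − 3 − 1 = 167.
t* = t_{0.05, 167} = 1.654029.
Margin = t* × SE = 1.654029 × 0.7814 = 1.29246.
CI: -1.9412 ± 1.29246 → (-3.234, -0.649).
With 90% confidence, each one-unit increase in weekly training distance is associated with a change of between -3.234 and -0.649 minutes in marathon finish time, holding the other predictors fixed.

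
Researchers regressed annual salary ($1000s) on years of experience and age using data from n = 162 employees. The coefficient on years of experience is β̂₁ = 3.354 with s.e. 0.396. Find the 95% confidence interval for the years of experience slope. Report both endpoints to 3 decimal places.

df = n − k − 1 = 162 − 2 − 1 = 159.
t* = t_{0.025, 159} = 1.974996.
Margin = t* × SE = 1.974996 × 0.396 = 0.78210.
CI: 3.354 ± 0.78210 → (2.572, 4.136).
With 95% confidence, each one-unit increase in years of experience is associated with a change of between 2.572 and 4.136 $1000s in annual salary, holding the other predictors fixed.

(2.572, 4.136)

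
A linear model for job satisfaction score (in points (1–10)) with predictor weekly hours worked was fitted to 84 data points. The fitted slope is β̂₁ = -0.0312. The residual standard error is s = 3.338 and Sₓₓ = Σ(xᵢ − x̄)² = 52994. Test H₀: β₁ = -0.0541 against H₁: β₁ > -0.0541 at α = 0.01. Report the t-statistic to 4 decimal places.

t = 1.5793

SE(β̂₁) = s/√Sₓₓ = 3.338/√52994 = 0.0145002.
t = (-0.0312 − (-0.0541)) / 0.0145002 = 1.5793.
df = n − 2 = 82.
One-sided p ≈ 0.0591, which is ≥ 0.01, so fail to reject H₀.
The data do not give significant evidence that the true slope on weekly hours worked exceeds -0.0541 points (1–10) per unit.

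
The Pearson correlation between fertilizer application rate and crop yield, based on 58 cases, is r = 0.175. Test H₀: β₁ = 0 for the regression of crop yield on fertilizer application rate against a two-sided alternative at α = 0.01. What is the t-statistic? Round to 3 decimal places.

t = 1.330

t = r·√(n − 2)/√(1 − r²) = 0.175·√56/√0.969375 = 1.330.
df = n − 2 = 56.
Two-sided p ≈ 0.1889, which is ≥ 0.01, so fail to reject H₀.
The data do not give significant evidence of a linear association between fertilizer application rate and crop yield.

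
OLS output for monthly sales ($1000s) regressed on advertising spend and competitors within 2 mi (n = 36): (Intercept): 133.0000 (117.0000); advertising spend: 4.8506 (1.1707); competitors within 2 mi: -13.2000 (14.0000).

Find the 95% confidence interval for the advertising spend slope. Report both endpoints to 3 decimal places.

Read off: b = 4.8506, SE = 1.1707 for advertising spend.
df = n − k − 1 = 36 − 2 − 1 = 33.
t* = t_{0.025, 33} = 2.034515.
Margin = t* × SE = 2.034515 × 1.1707 = 2.38181.
CI: 4.8506 ± 2.38181 → (2.469, 7.232).

(2.469, 7.232)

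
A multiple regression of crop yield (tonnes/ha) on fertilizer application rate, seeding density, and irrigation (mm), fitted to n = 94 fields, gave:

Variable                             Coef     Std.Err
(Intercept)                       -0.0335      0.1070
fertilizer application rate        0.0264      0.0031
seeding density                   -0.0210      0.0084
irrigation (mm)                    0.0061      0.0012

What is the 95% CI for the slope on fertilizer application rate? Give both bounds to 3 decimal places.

Read off: b = 0.0264, SE = 0.0031 for fertilizer application rate.
df = n − k − 1 = 94 − 3 − 1 = 90.
t* = t_{0.025, 90} = 1.986675.
Margin = t* × SE = 1.986675 × 0.0031 = 0.00616.
CI: 0.0264 ± 0.00616 → (0.020, 0.033).

(0.020, 0.033)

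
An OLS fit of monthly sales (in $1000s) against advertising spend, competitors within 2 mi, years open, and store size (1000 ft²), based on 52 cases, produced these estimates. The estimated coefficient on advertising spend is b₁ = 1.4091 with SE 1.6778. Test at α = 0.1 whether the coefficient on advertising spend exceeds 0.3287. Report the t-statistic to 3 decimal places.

t = 0.644

H₀: β₁ = 0.3287 vs H₁: β₁ > 0.3287.
t = (b₁ − β₁⁰)/SE = (1.4091 − 0.3287) / 1.6778 = 0.644.
df = n − k − 1 = 52 − 4 − 1 = 47.
One-sided p ≈ 0.2614, which is ≥ 0.1, so fail to reject H₀.
The data do not give significant evidence that the true slope on advertising spend exceeds 0.3287 $1000s per unit, holding the other predictors fixed.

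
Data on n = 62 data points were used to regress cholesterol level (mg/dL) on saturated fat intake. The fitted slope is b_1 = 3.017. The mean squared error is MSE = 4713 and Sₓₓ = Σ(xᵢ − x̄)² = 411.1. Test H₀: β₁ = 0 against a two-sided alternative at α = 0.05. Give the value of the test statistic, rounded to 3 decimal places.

SE(b_1) = √(MSE/Sₓₓ) = √(4713/411.1) = 3.38591.
t = 3.017 / 3.38591 = 0.891.
df = n − 2 = 60.
Two-sided p ≈ 0.3765, which is ≥ 0.05, so fail to reject H₀.
The data do not give significant evidence of an association between saturated fat intake and cholesterol level.

t = 0.891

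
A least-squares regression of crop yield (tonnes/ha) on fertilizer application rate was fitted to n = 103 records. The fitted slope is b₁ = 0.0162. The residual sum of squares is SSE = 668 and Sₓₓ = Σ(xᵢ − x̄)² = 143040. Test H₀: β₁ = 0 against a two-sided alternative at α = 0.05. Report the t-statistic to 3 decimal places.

MSE = SSE/(n − 2) = 668/101 = 6.61386.
SE(b₁) = √(MSE/Sₓₓ) = √(6.61386/143040) = 0.00679984.
t = 0.0162 / 0.00679984 = 2.382.
df = n − 2 = 101.
Two-sided p ≈ 0.0191, which is < 0.05, so reject H₀.
There is evidence that fertilizer application rate is associated with crop yield.

t = 2.382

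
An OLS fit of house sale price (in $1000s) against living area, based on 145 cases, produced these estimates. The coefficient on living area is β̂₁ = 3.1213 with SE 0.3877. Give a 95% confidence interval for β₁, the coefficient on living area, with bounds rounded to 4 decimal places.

df = n − 2 = 145 − 2 = 143.
t* = t_{0.025, 143} = 1.976692.
Margin = t* × SE = 1.976692 × 0.3877 = 0.766364.
CI: 3.1213 ± 0.766364 → (2.3549, 3.8877).
With 95% confidence, each one-unit increase in living area is associated with a change of between 2.3549 and 3.8877 $1000s in house sale price.

(2.3549, 3.8877)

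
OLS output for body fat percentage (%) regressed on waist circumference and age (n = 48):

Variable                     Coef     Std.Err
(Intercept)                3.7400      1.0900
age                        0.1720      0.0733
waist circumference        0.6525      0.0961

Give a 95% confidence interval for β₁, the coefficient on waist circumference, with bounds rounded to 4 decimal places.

Read off: b = 0.6525, SE = 0.0961 for waist circumference.
df = n − k − 1 = 48 − 2 − 1 = 45.
t* = t_{0.025, 45} = 2.014103.
Margin = t* × SE = 2.014103 × 0.0961 = 0.193555.
CI: 0.6525 ± 0.193555 → (0.4589, 0.8461).

(0.4589, 0.8461)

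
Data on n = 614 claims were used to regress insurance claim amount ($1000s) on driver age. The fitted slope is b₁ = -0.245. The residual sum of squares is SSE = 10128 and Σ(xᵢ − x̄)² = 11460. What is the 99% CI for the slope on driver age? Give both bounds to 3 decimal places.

(-0.343, -0.147)

MSE = SSE/(n − 2) = 10128/612 = 16.549.
SE(b₁) = √(MSE/Sₓₓ) = √(16.549/11460) = 0.0380009.
df = n − 2 = 612.
t* = t_{0.005, 612} = 2.583887.
Margin = t* × SE = 2.583887 × 0.0380009 = 0.09819.
CI: -0.245 ± 0.09819 → (-0.343, -0.147).
With 99% confidence, each one-unit increase in driver age is associated with a change of between -0.343 and -0.147 $1000s in insurance claim amount.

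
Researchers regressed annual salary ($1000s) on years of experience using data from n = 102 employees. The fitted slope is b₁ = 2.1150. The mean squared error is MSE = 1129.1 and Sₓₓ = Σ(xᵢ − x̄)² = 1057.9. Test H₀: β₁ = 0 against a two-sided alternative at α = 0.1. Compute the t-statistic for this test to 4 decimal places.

t = 2.0472

SE(b₁) = √(MSE/Sₓₓ) = √(1129.1/1057.9) = 1.0331.
t = 2.1150 / 1.0331 = 2.0472.
df = n − 2 = 100.
Two-sided p ≈ 0.0433, which is < 0.1, so reject H₀.
There is evidence that years of experience is associated with annual salary.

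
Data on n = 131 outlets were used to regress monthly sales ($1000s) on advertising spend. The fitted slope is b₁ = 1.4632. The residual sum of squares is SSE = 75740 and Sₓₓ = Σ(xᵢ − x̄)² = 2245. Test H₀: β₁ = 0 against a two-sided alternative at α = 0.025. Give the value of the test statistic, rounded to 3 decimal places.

t = 2.861

MSE = SSE/(n − 2) = 75740/129 = 587.132.
SE(b₁) = √(MSE/Sₓₓ) = √(587.132/2245) = 0.511399.
t = 1.4632 / 0.511399 = 2.861.
df = n − 2 = 129.
Two-sided p ≈ 0.0049, which is < 0.025, so reject H₀.
There is evidence that advertising spend is associated with monthly sales.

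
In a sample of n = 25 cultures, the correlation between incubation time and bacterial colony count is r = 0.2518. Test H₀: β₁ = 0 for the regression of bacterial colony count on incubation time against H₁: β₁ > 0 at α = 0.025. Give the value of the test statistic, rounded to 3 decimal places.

t = r·√(n − 2)/√(1 − r²) = 0.2518·√23/√0.936597 = 1.248.
df = n − 2 = 23.
One-sided p ≈ 0.1123, which is ≥ 0.025, so fail to reject H₀.
The data do not give significant evidence of a linear association between incubation time and bacterial colony count.

t = 1.248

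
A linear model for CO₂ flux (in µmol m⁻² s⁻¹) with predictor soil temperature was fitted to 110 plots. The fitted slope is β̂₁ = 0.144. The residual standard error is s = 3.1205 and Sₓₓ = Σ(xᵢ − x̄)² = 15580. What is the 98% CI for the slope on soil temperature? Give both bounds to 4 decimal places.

SE(β̂₁) = s/√Sₓₓ = 3.1205/√15580 = 0.025.
df = n − 2 = 108.
t* = t_{0.01, 108} = 2.361372.
Margin = t* × SE = 2.361372 × 0.025 = 0.059034.
CI: 0.144 ± 0.059034 → (0.0850, 0.2030).
With 98% confidence, each one-unit increase in soil temperature is associated with a change of between 0.0850 and 0.2030 µmol m⁻² s⁻¹ in CO₂ flux.

(0.0850, 0.2030)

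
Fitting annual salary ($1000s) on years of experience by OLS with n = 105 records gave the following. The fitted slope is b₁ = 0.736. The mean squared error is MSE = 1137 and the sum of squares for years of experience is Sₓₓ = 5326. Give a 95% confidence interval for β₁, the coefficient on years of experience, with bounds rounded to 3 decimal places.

(-0.180, 1.652)

SE(b₁) = √(MSE/Sₓₓ) = √(1137/5326) = 0.46204.
df = n − 2 = 103.
t* = t_{0.025, 103} = 1.983264.
Margin = t* × SE = 1.983264 × 0.46204 = 0.91635.
CI: 0.736 ± 0.91635 → (-0.180, 1.652).
With 95% confidence, each one-unit increase in years of experience is associated with a change of between -0.180 and 1.652 $1000s in annual salary.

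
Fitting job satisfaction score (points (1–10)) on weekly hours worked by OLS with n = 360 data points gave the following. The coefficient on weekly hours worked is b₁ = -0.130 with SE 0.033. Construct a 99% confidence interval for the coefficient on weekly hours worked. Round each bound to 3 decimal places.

df = n − 2 = 360 − 2 = 358.
t* = t_{0.005, 358} = 2.589632.
Margin = t* × SE = 2.589632 × 0.033 = 0.08546.
CI: -0.130 ± 0.08546 → (-0.215, -0.045).
With 99% confidence, each one-unit increase in weekly hours worked is associated with a change of between -0.215 and -0.045 points (1–10) in job satisfaction score.

(-0.215, -0.045)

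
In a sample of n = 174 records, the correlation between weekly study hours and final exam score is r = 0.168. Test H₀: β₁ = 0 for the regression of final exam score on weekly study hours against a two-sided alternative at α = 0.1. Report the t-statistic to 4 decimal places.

t = 2.2351

t = r·√(n − 2)/√(1 − r²) = 0.168·√172/√0.971776 = 2.2351.
df = n − 2 = 172.
Two-sided p ≈ 0.0267, which is < 0.1, so reject H₀.
There is evidence of a linear association between weekly study hours and final exam score.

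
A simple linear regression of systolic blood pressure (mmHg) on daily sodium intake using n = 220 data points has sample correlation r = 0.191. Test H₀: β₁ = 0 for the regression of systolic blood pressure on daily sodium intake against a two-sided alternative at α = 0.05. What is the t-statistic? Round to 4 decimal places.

t = 2.8730

t = r·√(n − 2)/√(1 − r²) = 0.191·√218/√0.963519 = 2.8730.
df = n − 2 = 218.
Two-sided p ≈ 0.0045, which is < 0.05, so reject H₀.
There is evidence of a linear association between daily sodium intake and systolic blood pressure.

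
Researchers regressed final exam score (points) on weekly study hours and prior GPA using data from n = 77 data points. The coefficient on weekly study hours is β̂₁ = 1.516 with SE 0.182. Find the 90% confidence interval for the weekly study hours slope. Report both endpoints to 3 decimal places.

(1.213, 1.819)

df = n − k − 1 = 77 − 2 − 1 = 74.
t* = t_{0.05, 74} = 1.665707.
Margin = t* × SE = 1.665707 × 0.182 = 0.30316.
CI: 1.516 ± 0.30316 → (1.213, 1.819).
With 90% confidence, each one-unit increase in weekly study hours is associated with a change of between 1.213 and 1.819 points in final exam score, holding the other predictors fixed.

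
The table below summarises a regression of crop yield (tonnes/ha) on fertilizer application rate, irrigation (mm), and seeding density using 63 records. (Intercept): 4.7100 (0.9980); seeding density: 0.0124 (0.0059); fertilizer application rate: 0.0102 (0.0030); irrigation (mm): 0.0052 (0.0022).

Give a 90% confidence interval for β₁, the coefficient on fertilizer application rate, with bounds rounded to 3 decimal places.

Read off: b = 0.0102, SE = 0.0030 for fertilizer application rate.
df = n − k − 1 = 63 − 3 − 1 = 59.
t* = t_{0.05, 59} = 1.671093.
Margin = t* × SE = 1.671093 × 0.0030 = 0.00501.
CI: 0.0102 ± 0.00501 → (0.005, 0.015).

(0.005, 0.015)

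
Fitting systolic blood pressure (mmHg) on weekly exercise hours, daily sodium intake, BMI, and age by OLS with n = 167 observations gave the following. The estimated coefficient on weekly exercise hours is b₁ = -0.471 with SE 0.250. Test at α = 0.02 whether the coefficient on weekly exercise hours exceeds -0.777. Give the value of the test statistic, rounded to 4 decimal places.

H₀: β₁ = -0.777 vs H₁: β₁ > -0.777.
t = (b₁ − β₁⁰)/SE = (-0.471 − (-0.777)) / 0.250 = 1.2240.
df = n − k − 1 = 167 − 4 − 1 = 162.
One-sided p ≈ 0.1114, which is ≥ 0.02, so fail to reject H₀.
The data do not give significant evidence that the true slope on weekly exercise hours exceeds -0.777 mmHg per unit, holding the other predictors fixed.

t = 1.2240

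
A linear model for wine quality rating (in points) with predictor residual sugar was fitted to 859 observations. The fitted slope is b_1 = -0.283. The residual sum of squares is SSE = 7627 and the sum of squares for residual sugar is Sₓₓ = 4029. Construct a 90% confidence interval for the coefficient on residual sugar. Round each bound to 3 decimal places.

MSE = SSE/(n − 2) = 7627/857 = 8.89965.
SE(b_1) = √(MSE/Sₓₓ) = √(8.89965/4029) = 0.0469989.
df = n − 2 = 857.
t* = t_{0.05, 857} = 1.646634.
Margin = t* × SE = 1.646634 × 0.0469989 = 0.07739.
CI: -0.283 ± 0.07739 → (-0.360, -0.206).
With 90% confidence, each one-unit increase in residual sugar is associated with a change of between -0.360 and -0.206 points in wine quality rating.

(-0.360, -0.206)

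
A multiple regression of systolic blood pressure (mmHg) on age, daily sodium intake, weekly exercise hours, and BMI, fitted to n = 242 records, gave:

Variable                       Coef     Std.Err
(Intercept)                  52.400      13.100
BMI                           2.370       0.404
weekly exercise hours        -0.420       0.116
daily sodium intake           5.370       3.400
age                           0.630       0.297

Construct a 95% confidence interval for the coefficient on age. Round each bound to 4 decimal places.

Read off: b = 0.630, SE = 0.297 for age.
df = n − k − 1 = 242 − 4 − 1 = 237.
t* = t_{0.025, 237} = 1.970024.
Margin = t* × SE = 1.970024 × 0.297 = 0.585097.
CI: 0.630 ± 0.585097 → (0.0449, 1.2151).

(0.0449, 1.2151)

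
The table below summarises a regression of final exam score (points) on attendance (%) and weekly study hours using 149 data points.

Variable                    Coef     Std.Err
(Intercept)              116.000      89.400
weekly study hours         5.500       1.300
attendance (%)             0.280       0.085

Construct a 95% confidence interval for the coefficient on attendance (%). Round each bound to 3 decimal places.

Read off: b = 0.280, SE = 0.085 for attendance (%).
df = n − k − 1 = 149 − 2 − 1 = 146.
t* = t_{0.025, 146} = 1.976346.
Margin = t* × SE = 1.976346 × 0.085 = 0.16799.
CI: 0.280 ± 0.16799 → (0.112, 0.448).

(0.112, 0.448)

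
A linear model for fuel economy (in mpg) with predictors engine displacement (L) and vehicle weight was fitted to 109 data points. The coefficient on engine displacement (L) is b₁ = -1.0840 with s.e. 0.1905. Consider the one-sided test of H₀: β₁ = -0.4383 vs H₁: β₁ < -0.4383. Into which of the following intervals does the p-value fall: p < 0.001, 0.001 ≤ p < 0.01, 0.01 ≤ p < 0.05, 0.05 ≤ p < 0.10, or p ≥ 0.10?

p < 0.001

t = (-1.0840 − (-0.4383)) / 0.1905 = -3.390.
df = n − k − 1 = 109 − 2 − 1 = 106.
One-sided p = P(T_{106} < t) ≈ 0.0005.
So p < 0.001.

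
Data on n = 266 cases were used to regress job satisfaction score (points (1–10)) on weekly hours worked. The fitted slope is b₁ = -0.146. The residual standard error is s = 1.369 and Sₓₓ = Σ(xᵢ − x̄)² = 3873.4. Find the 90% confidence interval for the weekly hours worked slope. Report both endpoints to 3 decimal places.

(-0.182, -0.110)

SE(b₁) = s/√Sₓₓ = 1.369/√3873.4 = 0.0219967.
df = n − 2 = 264.
t* = t_{0.05, 264} = 1.650646.
Margin = t* × SE = 1.650646 × 0.0219967 = 0.03631.
CI: -0.146 ± 0.03631 → (-0.182, -0.110).
With 90% confidence, each one-unit increase in weekly hours worked is associated with a change of between -0.182 and -0.110 points (1–10) in job satisfaction score.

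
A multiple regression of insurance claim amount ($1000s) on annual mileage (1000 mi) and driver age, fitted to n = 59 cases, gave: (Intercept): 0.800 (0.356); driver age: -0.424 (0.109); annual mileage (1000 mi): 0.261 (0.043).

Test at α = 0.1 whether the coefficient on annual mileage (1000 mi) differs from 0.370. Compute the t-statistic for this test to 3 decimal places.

t = -2.535

Read off: b = 0.261, SE = 0.043 for annual mileage (1000 mi).
H₀: β₁ = 0.370 vs H₁: β₁ ≠ 0.370.
t = (0.261 − 0.370) / 0.043 = -2.535.
df = n − k − 1 = 59 − 2 − 1 = 56.
Two-sided p ≈ 0.0141, which is < 0.1, so reject H₀.
There is evidence that the true slope on annual mileage (1000 mi) differs from 0.370 $1000s per unit, holding the other predictors fixed.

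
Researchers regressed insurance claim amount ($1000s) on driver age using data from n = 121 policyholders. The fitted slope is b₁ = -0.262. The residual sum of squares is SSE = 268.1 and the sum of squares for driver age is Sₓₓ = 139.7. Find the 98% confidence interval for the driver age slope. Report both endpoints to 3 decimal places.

(-0.561, 0.037)

MSE = SSE/(n − 2) = 268.1/119 = 2.25294.
SE(b₁) = √(MSE/Sₓₓ) = √(2.25294/139.7) = 0.126992.
df = n − 2 = 119.
t* = t_{0.01, 119} = 2.358093.
Margin = t* × SE = 2.358093 × 0.126992 = 0.29946.
CI: -0.262 ± 0.29946 → (-0.561, 0.037).
With 98% confidence, each one-unit increase in driver age is associated with a change of between -0.561 and 0.037 $1000s in insurance claim amount.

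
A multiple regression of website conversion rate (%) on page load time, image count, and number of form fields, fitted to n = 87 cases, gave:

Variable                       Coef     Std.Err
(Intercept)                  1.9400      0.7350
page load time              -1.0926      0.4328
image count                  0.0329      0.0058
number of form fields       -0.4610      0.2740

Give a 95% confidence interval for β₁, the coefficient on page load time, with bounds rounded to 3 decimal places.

(-1.953, -0.232)

Read off: b = -1.0926, SE = 0.4328 for page load time.
df = n − k − 1 = 87 − 3 − 1 = 83.
t* = t_{0.025, 83} = 1.98896.
Margin = t* × SE = 1.98896 × 0.4328 = 0.86082.
CI: -1.0926 ± 0.86082 → (-1.953, -0.232).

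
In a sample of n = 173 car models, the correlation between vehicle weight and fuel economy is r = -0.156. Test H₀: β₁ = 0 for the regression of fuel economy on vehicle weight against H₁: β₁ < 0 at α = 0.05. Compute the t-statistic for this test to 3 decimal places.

t = -2.065

t = r·√(n − 2)/√(1 − r²) = -0.156·√171/√0.975664 = -2.065.
df = n − 2 = 171.
One-sided p ≈ 0.0202, which is < 0.05, so reject H₀.
There is evidence of a linear association between vehicle weight and fuel economy.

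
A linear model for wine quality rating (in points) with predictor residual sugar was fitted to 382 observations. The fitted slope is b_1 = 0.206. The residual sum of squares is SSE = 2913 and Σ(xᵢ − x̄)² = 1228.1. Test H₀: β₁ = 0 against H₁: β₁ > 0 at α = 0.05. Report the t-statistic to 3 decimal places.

t = 2.607

MSE = SSE/(n − 2) = 2913/380 = 7.66579.
SE(b_1) = √(MSE/Sₓₓ) = √(7.66579/1228.1) = 0.0790063.
t = 0.206 / 0.0790063 = 2.607.
df = n − 2 = 380.
One-sided p ≈ 0.0047, which is < 0.05, so reject H₀.
There is evidence that the true slope on residual sugar is positive.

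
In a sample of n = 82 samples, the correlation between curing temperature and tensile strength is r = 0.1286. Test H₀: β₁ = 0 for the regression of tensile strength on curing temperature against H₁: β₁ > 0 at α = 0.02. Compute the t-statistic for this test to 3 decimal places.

t = 1.160

t = r·√(n − 2)/√(1 − r²) = 0.1286·√80/√0.983462 = 1.160.
df = n − 2 = 80.
One-sided p ≈ 0.1248, which is ≥ 0.02, so fail to reject H₀.
The data do not give significant evidence of a linear association between curing temperature and tensile strength.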